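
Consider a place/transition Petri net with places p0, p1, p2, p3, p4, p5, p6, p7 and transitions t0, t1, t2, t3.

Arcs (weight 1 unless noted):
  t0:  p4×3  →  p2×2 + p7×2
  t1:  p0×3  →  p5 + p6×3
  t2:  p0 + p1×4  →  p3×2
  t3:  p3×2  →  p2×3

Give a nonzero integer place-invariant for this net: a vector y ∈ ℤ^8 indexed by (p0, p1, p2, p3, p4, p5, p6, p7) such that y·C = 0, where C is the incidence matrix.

Incidence matrix C (rows=places, cols=transitions):
       t0   t1   t2   t3
   p0   0   -3   -1    0
   p1   0    0   -4    0
   p2   2    0    0    3
   p3   0    0    2   -2
   p4  -3    0    0    0
   p5   0    1    0    0
   p6   0    3    0    0
   p7   2    0    0    0

Candidate y = [0, 9, 12, 18, 8, 0, 0, 0]; check y·C column-wise:
  col t0: 9·0 + 12·2 + 18·0 + 8·-3 + 0·2 = 0
  col t1: 0·-3 + 9·0 + 12·0 + 18·0 + 8·0 + 0·1 + 0·3 = 0
  col t2: 0·-1 + 9·-4 + 12·0 + 18·2 + 8·0 = 0
  col t3: 9·0 + 12·3 + 18·-2 + 8·0 = 0

y = (p0:0, p1:9, p2:12, p3:18, p4:8, p5:0, p6:0, p7:0)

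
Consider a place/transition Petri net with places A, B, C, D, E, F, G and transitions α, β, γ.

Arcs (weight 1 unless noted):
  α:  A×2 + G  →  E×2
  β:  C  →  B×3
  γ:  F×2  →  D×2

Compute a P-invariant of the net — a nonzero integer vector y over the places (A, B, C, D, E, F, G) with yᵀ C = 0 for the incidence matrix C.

Incidence matrix C (rows=places, cols=transitions):
        α    β    γ
    A  -2    0    0
    B   0    3    0
    C   0   -1    0
    D   0    0    2
    E   2    0    0
    F   0    0   -2
    G  -1    0    0

Candidate y = [0, 1, 3, 0, 0, 0, 0]; check y·C column-wise:
  col α: 0·-2 + 1·0 + 3·0 + 0·2 + 0·-1 = 0
  col β: 1·3 + 3·-1 = 0
  col γ: 1·0 + 3·0 + 0·2 + 0·-2 = 0

y = (A:0, B:1, C:3, D:0, E:0, F:0, G:0)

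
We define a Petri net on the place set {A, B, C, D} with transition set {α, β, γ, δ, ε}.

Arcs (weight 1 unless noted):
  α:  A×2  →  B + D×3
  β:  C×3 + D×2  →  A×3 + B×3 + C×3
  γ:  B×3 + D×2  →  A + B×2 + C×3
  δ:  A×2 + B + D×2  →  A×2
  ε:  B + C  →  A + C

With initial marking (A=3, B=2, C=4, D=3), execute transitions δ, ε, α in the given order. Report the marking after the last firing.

(A=2, B=1, C=4, D=4)

step 1: fire δ:  (A=3, B=2, C=4, D=3) → (A=3, B=1, C=4, D=1)
step 2: fire ε:  (A=3, B=1, C=4, D=1) → (A=4, B=0, C=4, D=1)
step 3: fire α:  (A=4, B=0, C=4, D=1) → (A=2, B=1, C=4, D=4)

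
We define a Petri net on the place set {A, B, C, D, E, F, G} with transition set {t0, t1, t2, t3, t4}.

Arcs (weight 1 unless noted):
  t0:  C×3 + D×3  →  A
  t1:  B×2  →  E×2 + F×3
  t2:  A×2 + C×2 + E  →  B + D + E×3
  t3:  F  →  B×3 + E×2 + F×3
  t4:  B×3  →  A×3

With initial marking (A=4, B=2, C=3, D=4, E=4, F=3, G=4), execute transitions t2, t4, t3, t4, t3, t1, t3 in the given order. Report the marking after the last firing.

(A=8, B=4, C=1, D=5, E=14, F=12, G=4)

step 1: fire t2:  (A=4, B=2, C=3, D=4, E=4, F=3, G=4) → (A=2, B=3, C=1, D=5, E=6, F=3, G=4)
step 2: fire t4:  (A=2, B=3, C=1, D=5, E=6, F=3, G=4) → (A=5, B=0, C=1, D=5, E=6, F=3, G=4)
step 3: fire t3:  (A=5, B=0, C=1, D=5, E=6, F=3, G=4) → (A=5, B=3, C=1, D=5, E=8, F=5, G=4)
step 4: fire t4:  (A=5, B=3, C=1, D=5, E=8, F=5, G=4) → (A=8, B=0, C=1, D=5, E=8, F=5, G=4)
step 5: fire t3:  (A=8, B=0, C=1, D=5, E=8, F=5, G=4) → (A=8, B=3, C=1, D=5, E=10, F=7, G=4)
step 6: fire t1:  (A=8, B=3, C=1, D=5, E=10, F=7, G=4) → (A=8, B=1, C=1, D=5, E=12, F=10, G=4)
step 7: fire t3:  (A=8, B=1, C=1, D=5, E=12, F=10, G=4) → (A=8, B=4, C=1, D=5, E=14, F=12, G=4)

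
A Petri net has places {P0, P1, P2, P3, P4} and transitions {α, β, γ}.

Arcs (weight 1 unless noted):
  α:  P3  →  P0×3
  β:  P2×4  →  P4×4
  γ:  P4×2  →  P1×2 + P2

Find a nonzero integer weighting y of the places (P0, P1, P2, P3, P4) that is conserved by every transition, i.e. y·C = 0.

y = (P0:1, P1:0, P2:0, P3:3, P4:0)

Incidence matrix C (rows=places, cols=transitions):
        α    β    γ
   P0   3    0    0
   P1   0    0    2
   P2   0   -4    1
   P3  -1    0    0
   P4   0    4   -2

Candidate y = [1, 0, 0, 3, 0]; check y·C column-wise:
  col α: 1·3 + 3·-1 = 0
  col β: 1·0 + 0·-4 + 3·0 + 0·4 = 0
  col γ: 1·0 + 0·2 + 0·1 + 3·0 + 0·-2 = 0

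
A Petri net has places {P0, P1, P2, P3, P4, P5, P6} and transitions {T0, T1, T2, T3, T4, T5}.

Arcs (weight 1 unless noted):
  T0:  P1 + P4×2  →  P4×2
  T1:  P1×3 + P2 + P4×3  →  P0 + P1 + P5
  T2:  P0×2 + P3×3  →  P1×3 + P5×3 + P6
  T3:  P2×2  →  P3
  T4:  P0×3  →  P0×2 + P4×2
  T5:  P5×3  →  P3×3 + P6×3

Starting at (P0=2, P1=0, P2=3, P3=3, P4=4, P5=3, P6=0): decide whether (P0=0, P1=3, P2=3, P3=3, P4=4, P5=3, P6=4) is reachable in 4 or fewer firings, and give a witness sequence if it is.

step 1: fire T2:  (P0=2, P1=0, P2=3, P3=3, P4=4, P5=3, P6=0) → (P0=0, P1=3, P2=3, P3=0, P4=4, P5=6, P6=1)
step 2: fire T5:  (P0=0, P1=3, P2=3, P3=0, P4=4, P5=6, P6=1) → (P0=0, P1=3, P2=3, P3=3, P4=4, P5=3, P6=4)

YES — reachable via ⟨T2, T5⟩ (2 firings)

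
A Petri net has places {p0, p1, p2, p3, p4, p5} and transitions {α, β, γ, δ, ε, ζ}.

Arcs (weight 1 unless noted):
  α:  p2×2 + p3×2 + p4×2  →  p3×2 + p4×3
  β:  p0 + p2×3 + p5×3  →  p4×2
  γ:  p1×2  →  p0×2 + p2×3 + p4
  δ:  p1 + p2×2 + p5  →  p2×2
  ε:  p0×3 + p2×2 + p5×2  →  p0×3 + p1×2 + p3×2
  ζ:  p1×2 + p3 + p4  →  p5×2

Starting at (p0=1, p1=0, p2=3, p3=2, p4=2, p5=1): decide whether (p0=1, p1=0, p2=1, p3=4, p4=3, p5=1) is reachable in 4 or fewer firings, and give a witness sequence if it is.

depth 0: 1 marking
depth 1: 2 markings reached so far
depth 2: 2 markings reached so far
(frontier empty at depth 2; search complete)
target is not among the 2 markings reachable within 4 steps

NO — not reachable within 4 firings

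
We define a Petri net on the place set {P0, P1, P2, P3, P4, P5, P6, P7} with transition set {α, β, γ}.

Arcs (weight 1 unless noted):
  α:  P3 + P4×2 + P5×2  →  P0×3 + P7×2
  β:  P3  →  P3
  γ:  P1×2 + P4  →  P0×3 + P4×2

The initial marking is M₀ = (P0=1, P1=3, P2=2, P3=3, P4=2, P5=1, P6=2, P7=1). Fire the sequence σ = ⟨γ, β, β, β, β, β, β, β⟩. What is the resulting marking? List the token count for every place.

(P0=4, P1=1, P2=2, P3=3, P4=3, P5=1, P6=2, P7=1)

step 1: fire γ:  (P0=1, P1=3, P2=2, P3=3, P4=2, P5=1, P6=2, P7=1) → (P0=4, P1=1, P2=2, P3=3, P4=3, P5=1, P6=2, P7=1)
step 2: fire β:  (P0=4, P1=1, P2=2, P3=3, P4=3, P5=1, P6=2, P7=1) → (P0=4, P1=1, P2=2, P3=3, P4=3, P5=1, P6=2, P7=1)
step 3: fire β:  (P0=4, P1=1, P2=2, P3=3, P4=3, P5=1, P6=2, P7=1) → (P0=4, P1=1, P2=2, P3=3, P4=3, P5=1, P6=2, P7=1)
step 4: fire β:  (P0=4, P1=1, P2=2, P3=3, P4=3, P5=1, P6=2, P7=1) → (P0=4, P1=1, P2=2, P3=3, P4=3, P5=1, P6=2, P7=1)
step 5: fire β:  (P0=4, P1=1, P2=2, P3=3, P4=3, P5=1, P6=2, P7=1) → (P0=4, P1=1, P2=2, P3=3, P4=3, P5=1, P6=2, P7=1)
step 6: fire β:  (P0=4, P1=1, P2=2, P3=3, P4=3, P5=1, P6=2, P7=1) → (P0=4, P1=1, P2=2, P3=3, P4=3, P5=1, P6=2, P7=1)
step 7: fire β:  (P0=4, P1=1, P2=2, P3=3, P4=3, P5=1, P6=2, P7=1) → (P0=4, P1=1, P2=2, P3=3, P4=3, P5=1, P6=2, P7=1)
step 8: fire β:  (P0=4, P1=1, P2=2, P3=3, P4=3, P5=1, P6=2, P7=1) → (P0=4, P1=1, P2=2, P3=3, P4=3, P5=1, P6=2, P7=1)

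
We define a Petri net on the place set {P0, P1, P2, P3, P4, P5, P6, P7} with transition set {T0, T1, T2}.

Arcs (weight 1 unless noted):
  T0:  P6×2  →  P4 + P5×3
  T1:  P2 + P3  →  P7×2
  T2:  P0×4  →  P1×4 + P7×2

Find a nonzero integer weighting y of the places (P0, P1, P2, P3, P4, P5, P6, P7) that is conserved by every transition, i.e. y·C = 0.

y = (P0:1, P1:1, P2:0, P3:0, P4:0, P5:0, P6:0, P7:0)

Incidence matrix C (rows=places, cols=transitions):
       T0   T1   T2
   P0   0    0   -4
   P1   0    0    4
   P2   0   -1    0
   P3   0   -1    0
   P4   1    0    0
   P5   3    0    0
   P6  -2    0    0
   P7   0    2    2

Candidate y = [1, 1, 0, 0, 0, 0, 0, 0]; check y·C column-wise:
  col T0: 1·0 + 1·0 + 0·1 + 0·3 + 0·-2 = 0
  col T1: 1·0 + 1·0 + 0·-1 + 0·-1 + 0·2 = 0
  col T2: 1·-4 + 1·4 + 0·2 = 0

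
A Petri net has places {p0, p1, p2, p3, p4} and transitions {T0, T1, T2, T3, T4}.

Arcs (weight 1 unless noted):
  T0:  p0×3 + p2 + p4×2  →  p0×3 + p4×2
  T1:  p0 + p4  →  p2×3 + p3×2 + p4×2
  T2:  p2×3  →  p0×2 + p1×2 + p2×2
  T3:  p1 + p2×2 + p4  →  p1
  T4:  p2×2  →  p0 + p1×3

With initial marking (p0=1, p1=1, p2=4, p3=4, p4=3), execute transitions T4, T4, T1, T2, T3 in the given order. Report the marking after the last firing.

(p0=4, p1=9, p2=0, p3=6, p4=3)

step 1: fire T4:  (p0=1, p1=1, p2=4, p3=4, p4=3) → (p0=2, p1=4, p2=2, p3=4, p4=3)
step 2: fire T4:  (p0=2, p1=4, p2=2, p3=4, p4=3) → (p0=3, p1=7, p2=0, p3=4, p4=3)
step 3: fire T1:  (p0=3, p1=7, p2=0, p3=4, p4=3) → (p0=2, p1=7, p2=3, p3=6, p4=4)
step 4: fire T2:  (p0=2, p1=7, p2=3, p3=6, p4=4) → (p0=4, p1=9, p2=2, p3=6, p4=4)
step 5: fire T3:  (p0=4, p1=9, p2=2, p3=6, p4=4) → (p0=4, p1=9, p2=0, p3=6, p4=3)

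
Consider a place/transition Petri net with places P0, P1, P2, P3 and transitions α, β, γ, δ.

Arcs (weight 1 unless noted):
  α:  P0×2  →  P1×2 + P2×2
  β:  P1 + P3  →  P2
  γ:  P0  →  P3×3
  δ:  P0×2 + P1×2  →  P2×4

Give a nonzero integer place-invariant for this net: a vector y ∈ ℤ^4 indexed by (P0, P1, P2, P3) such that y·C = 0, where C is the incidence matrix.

Incidence matrix C (rows=places, cols=transitions):
        α    β    γ    δ
   P0  -2    0   -1   -2
   P1   2   -1    0   -2
   P2   2    1    0    4
   P3   0   -1    3    0

Candidate y = [3, 1, 2, 1]; check y·C column-wise:
  col α: 3·-2 + 1·2 + 2·2 + 1·0 = 0
  col β: 3·0 + 1·-1 + 2·1 + 1·-1 = 0
  col γ: 3·-1 + 1·0 + 2·0 + 1·3 = 0
  col δ: 3·-2 + 1·-2 + 2·4 + 1·0 = 0

y = (P0:3, P1:1, P2:2, P3:1)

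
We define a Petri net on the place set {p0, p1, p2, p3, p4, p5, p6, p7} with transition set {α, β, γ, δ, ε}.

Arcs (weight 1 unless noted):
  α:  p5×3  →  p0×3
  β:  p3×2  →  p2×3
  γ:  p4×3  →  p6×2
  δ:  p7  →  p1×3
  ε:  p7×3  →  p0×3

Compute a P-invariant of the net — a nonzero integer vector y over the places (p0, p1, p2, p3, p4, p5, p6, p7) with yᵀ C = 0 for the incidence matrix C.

Incidence matrix C (rows=places, cols=transitions):
        α    β    γ    δ    ε
   p0   3    0    0    0    3
   p1   0    0    0    3    0
   p2   0    3    0    0    0
   p3   0   -2    0    0    0
   p4   0    0   -3    0    0
   p5  -3    0    0    0    0
   p6   0    0    2    0    0
   p7   0    0    0   -1   -3

Candidate y = [0, 0, 2, 3, 0, 0, 0, 0]; check y·C column-wise:
  col α: 0·3 + 2·0 + 3·0 + 0·-3 = 0
  col β: 2·3 + 3·-2 = 0
  col γ: 2·0 + 3·0 + 0·-3 + 0·2 = 0
  col δ: 0·3 + 2·0 + 3·0 + 0·-1 = 0
  col ε: 0·3 + 2·0 + 3·0 + 0·-3 = 0

y = (p0:0, p1:0, p2:2, p3:3, p4:0, p5:0, p6:0, p7:0)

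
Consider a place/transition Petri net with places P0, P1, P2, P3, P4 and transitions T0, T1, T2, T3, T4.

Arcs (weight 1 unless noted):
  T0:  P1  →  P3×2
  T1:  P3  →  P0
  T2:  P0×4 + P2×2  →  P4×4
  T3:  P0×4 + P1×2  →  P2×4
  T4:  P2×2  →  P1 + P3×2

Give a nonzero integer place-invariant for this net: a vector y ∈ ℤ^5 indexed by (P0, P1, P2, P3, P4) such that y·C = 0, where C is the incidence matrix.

Incidence matrix C (rows=places, cols=transitions):
       T0   T1   T2   T3   T4
   P0   0    1   -4   -4    0
   P1  -1    0    0   -2    1
   P2   0    0   -2    4   -2
   P3   2   -1    0    0    2
   P4   0    0    4    0    0

Candidate y = [1, 2, 2, 1, 2]; check y·C column-wise:
  col T0: 1·0 + 2·-1 + 2·0 + 1·2 + 2·0 = 0
  col T1: 1·1 + 2·0 + 2·0 + 1·-1 + 2·0 = 0
  col T2: 1·-4 + 2·0 + 2·-2 + 1·0 + 2·4 = 0
  col T3: 1·-4 + 2·-2 + 2·4 + 1·0 + 2·0 = 0
  col T4: 1·0 + 2·1 + 2·-2 + 1·2 + 2·0 = 0

y = (P0:1, P1:2, P2:2, P3:1, P4:2)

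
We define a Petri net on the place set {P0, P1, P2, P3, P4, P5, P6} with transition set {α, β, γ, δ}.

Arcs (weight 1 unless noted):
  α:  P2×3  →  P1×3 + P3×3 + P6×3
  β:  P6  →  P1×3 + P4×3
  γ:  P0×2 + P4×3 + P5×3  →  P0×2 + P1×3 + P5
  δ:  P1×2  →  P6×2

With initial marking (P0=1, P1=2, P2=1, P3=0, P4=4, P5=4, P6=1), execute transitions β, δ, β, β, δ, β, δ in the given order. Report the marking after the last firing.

step 1: fire β:  (P0=1, P1=2, P2=1, P3=0, P4=4, P5=4, P6=1) → (P0=1, P1=5, P2=1, P3=0, P4=7, P5=4, P6=0)
step 2: fire δ:  (P0=1, P1=5, P2=1, P3=0, P4=7, P5=4, P6=0) → (P0=1, P1=3, P2=1, P3=0, P4=7, P5=4, P6=2)
step 3: fire β:  (P0=1, P1=3, P2=1, P3=0, P4=7, P5=4, P6=2) → (P0=1, P1=6, P2=1, P3=0, P4=10, P5=4, P6=1)
step 4: fire β:  (P0=1, P1=6, P2=1, P3=0, P4=10, P5=4, P6=1) → (P0=1, P1=9, P2=1, P3=0, P4=13, P5=4, P6=0)
step 5: fire δ:  (P0=1, P1=9, P2=1, P3=0, P4=13, P5=4, P6=0) → (P0=1, P1=7, P2=1, P3=0, P4=13, P5=4, P6=2)
step 6: fire β:  (P0=1, P1=7, P2=1, P3=0, P4=13, P5=4, P6=2) → (P0=1, P1=10, P2=1, P3=0, P4=16, P5=4, P6=1)
step 7: fire δ:  (P0=1, P1=10, P2=1, P3=0, P4=16, P5=4, P6=1) → (P0=1, P1=8, P2=1, P3=0, P4=16, P5=4, P6=3)

(P0=1, P1=8, P2=1, P3=0, P4=16, P5=4, P6=3)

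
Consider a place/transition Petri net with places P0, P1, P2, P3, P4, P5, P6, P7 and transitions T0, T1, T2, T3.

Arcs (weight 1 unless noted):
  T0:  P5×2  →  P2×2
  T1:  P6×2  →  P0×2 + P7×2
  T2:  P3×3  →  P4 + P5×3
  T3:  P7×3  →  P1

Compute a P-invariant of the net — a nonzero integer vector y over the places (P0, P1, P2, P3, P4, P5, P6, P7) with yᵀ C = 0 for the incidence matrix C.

y = (P0:0, P1:0, P2:0, P3:1, P4:3, P5:0, P6:0, P7:0)

Incidence matrix C (rows=places, cols=transitions):
       T0   T1   T2   T3
   P0   0    2    0    0
   P1   0    0    0    1
   P2   2    0    0    0
   P3   0    0   -3    0
   P4   0    0    1    0
   P5  -2    0    3    0
   P6   0   -2    0    0
   P7   0    2    0   -3

Candidate y = [0, 0, 0, 1, 3, 0, 0, 0]; check y·C column-wise:
  col T0: 0·2 + 1·0 + 3·0 + 0·-2 = 0
  col T1: 0·2 + 1·0 + 3·0 + 0·-2 + 0·2 = 0
  col T2: 1·-3 + 3·1 + 0·3 = 0
  col T3: 0·1 + 1·0 + 3·0 + 0·-3 = 0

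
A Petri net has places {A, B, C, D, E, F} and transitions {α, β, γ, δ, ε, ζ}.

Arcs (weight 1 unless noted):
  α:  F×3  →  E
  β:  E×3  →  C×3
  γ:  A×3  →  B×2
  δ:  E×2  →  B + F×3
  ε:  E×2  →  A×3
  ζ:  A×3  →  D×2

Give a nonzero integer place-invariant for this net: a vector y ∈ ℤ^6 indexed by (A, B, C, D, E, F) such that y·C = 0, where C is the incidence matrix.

Incidence matrix C (rows=places, cols=transitions):
        α    β    γ    δ    ε    ζ
    A   0    0   -3    0    3   -3
    B   0    0    2    1    0    0
    C   0    3    0    0    0    0
    D   0    0    0    0    0    2
    E   1   -3    0   -2   -2    0
    F  -3    0    0    3    0    0

Candidate y = [2, 3, 3, 3, 3, 1]; check y·C column-wise:
  col α: 2·0 + 3·0 + 3·0 + 3·0 + 3·1 + 1·-3 = 0
  col β: 2·0 + 3·0 + 3·3 + 3·0 + 3·-3 + 1·0 = 0
  col γ: 2·-3 + 3·2 + 3·0 + 3·0 + 3·0 + 1·0 = 0
  col δ: 2·0 + 3·1 + 3·0 + 3·0 + 3·-2 + 1·3 = 0
  col ε: 2·3 + 3·0 + 3·0 + 3·0 + 3·-2 + 1·0 = 0
  col ζ: 2·-3 + 3·0 + 3·0 + 3·2 + 3·0 + 1·0 = 0

y = (A:2, B:3, C:3, D:3, E:3, F:1)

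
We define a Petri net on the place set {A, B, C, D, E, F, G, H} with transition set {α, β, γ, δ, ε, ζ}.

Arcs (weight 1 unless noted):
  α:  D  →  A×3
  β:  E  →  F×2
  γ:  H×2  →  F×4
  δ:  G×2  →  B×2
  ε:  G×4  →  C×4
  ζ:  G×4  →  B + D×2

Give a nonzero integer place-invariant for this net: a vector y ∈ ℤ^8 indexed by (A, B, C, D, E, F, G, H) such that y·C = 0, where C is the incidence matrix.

Incidence matrix C (rows=places, cols=transitions):
        α    β    γ    δ    ε    ζ
    A   3    0    0    0    0    0
    B   0    0    0    2    0    1
    C   0    0    0    0    4    0
    D  -1    0    0    0    0    2
    E   0   -1    0    0    0    0
    F   0    2    4    0    0    0
    G   0    0    0   -2   -4   -4
    H   0    0   -2    0    0    0

Candidate y = [1, 2, 2, 3, 0, 0, 2, 0]; check y·C column-wise:
  col α: 1·3 + 2·0 + 2·0 + 3·-1 + 2·0 = 0
  col β: 1·0 + 2·0 + 2·0 + 3·0 + 0·-1 + 0·2 + 2·0 = 0
  col γ: 1·0 + 2·0 + 2·0 + 3·0 + 0·4 + 2·0 + 0·-2 = 0
  col δ: 1·0 + 2·2 + 2·0 + 3·0 + 2·-2 = 0
  col ε: 1·0 + 2·0 + 2·4 + 3·0 + 2·-4 = 0
  col ζ: 1·0 + 2·1 + 2·0 + 3·2 + 2·-4 = 0

y = (A:1, B:2, C:2, D:3, E:0, F:0, G:2, H:0)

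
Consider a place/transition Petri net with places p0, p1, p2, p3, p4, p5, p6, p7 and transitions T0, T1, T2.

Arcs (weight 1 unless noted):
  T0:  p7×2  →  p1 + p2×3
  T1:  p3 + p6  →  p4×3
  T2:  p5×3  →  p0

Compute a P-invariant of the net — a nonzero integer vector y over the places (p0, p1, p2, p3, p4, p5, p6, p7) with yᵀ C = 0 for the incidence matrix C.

y = (p0:0, p1:3, p2:-1, p3:0, p4:0, p5:0, p6:0, p7:0)

Incidence matrix C (rows=places, cols=transitions):
       T0   T1   T2
   p0   0    0    1
   p1   1    0    0
   p2   3    0    0
   p3   0   -1    0
   p4   0    3    0
   p5   0    0   -3
   p6   0   -1    0
   p7  -2    0    0

Candidate y = [0, 3, -1, 0, 0, 0, 0, 0]; check y·C column-wise:
  col T0: 3·1 + -1·3 + 0·-2 = 0
  col T1: 3·0 + -1·0 + 0·-1 + 0·3 + 0·-1 = 0
  col T2: 0·1 + 3·0 + -1·0 + 0·-3 = 0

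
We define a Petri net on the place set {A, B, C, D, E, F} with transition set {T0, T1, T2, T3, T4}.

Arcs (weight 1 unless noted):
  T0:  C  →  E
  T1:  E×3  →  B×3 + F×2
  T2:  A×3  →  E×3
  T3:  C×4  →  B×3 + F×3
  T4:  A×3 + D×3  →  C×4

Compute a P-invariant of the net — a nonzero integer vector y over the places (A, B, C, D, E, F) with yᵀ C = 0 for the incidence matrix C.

y = (A:3, B:1, C:3, D:1, E:3, F:3)

Incidence matrix C (rows=places, cols=transitions):
       T0   T1   T2   T3   T4
    A   0    0   -3    0   -3
    B   0    3    0    3    0
    C  -1    0    0   -4    4
    D   0    0    0    0   -3
    E   1   -3    3    0    0
    F   0    2    0    3    0

Candidate y = [3, 1, 3, 1, 3, 3]; check y·C column-wise:
  col T0: 3·0 + 1·0 + 3·-1 + 1·0 + 3·1 + 3·0 = 0
  col T1: 3·0 + 1·3 + 3·0 + 1·0 + 3·-3 + 3·2 = 0
  col T2: 3·-3 + 1·0 + 3·0 + 1·0 + 3·3 + 3·0 = 0
  col T3: 3·0 + 1·3 + 3·-4 + 1·0 + 3·0 + 3·3 = 0
  col T4: 3·-3 + 1·0 + 3·4 + 1·-3 + 3·0 + 3·0 = 0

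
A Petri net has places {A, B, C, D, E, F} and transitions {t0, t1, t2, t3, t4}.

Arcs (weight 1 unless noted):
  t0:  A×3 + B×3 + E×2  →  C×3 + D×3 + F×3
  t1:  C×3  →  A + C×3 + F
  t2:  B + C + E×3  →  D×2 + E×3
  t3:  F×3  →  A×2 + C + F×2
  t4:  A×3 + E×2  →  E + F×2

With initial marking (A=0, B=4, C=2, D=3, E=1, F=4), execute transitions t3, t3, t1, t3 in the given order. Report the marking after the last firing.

step 1: fire t3:  (A=0, B=4, C=2, D=3, E=1, F=4) → (A=2, B=4, C=3, D=3, E=1, F=3)
step 2: fire t3:  (A=2, B=4, C=3, D=3, E=1, F=3) → (A=4, B=4, C=4, D=3, E=1, F=2)
step 3: fire t1:  (A=4, B=4, C=4, D=3, E=1, F=2) → (A=5, B=4, C=4, D=3, E=1, F=3)
step 4: fire t3:  (A=5, B=4, C=4, D=3, E=1, F=3) → (A=7, B=4, C=5, D=3, E=1, F=2)

(A=7, B=4, C=5, D=3, E=1, F=2)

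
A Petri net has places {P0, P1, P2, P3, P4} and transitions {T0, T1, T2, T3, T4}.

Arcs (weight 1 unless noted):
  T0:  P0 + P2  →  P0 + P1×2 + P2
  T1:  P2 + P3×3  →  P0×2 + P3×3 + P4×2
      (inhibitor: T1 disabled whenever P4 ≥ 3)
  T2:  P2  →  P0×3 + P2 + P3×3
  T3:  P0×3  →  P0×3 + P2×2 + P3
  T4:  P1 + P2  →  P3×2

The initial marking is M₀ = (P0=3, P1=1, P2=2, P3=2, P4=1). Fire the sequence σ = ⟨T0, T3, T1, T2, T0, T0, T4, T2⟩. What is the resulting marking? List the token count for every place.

(P0=11, P1=6, P2=2, P3=11, P4=3)

step 1: fire T0:  (P0=3, P1=1, P2=2, P3=2, P4=1) → (P0=3, P1=3, P2=2, P3=2, P4=1)
step 2: fire T3:  (P0=3, P1=3, P2=2, P3=2, P4=1) → (P0=3, P1=3, P2=4, P3=3, P4=1)
step 3: fire T1:  (P0=3, P1=3, P2=4, P3=3, P4=1) → (P0=5, P1=3, P2=3, P3=3, P4=3)
step 4: fire T2:  (P0=5, P1=3, P2=3, P3=3, P4=3) → (P0=8, P1=3, P2=3, P3=6, P4=3)
step 5: fire T0:  (P0=8, P1=3, P2=3, P3=6, P4=3) → (P0=8, P1=5, P2=3, P3=6, P4=3)
step 6: fire T0:  (P0=8, P1=5, P2=3, P3=6, P4=3) → (P0=8, P1=7, P2=3, P3=6, P4=3)
step 7: fire T4:  (P0=8, P1=7, P2=3, P3=6, P4=3) → (P0=8, P1=6, P2=2, P3=8, P4=3)
step 8: fire T2:  (P0=8, P1=6, P2=2, P3=8, P4=3) → (P0=11, P1=6, P2=2, P3=11, P4=3)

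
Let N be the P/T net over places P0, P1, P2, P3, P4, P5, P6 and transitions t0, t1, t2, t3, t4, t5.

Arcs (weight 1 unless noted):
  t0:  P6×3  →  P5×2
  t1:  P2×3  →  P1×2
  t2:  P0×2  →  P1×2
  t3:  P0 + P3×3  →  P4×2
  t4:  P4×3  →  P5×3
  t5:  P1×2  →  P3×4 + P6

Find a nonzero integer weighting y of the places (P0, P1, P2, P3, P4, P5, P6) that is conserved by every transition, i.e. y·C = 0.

y = (P0:3, P1:3, P2:2, P3:1, P4:3, P5:3, P6:2)

Incidence matrix C (rows=places, cols=transitions):
       t0   t1   t2   t3   t4   t5
   P0   0    0   -2   -1    0    0
   P1   0    2    2    0    0   -2
   P2   0   -3    0    0    0    0
   P3   0    0    0   -3    0    4
   P4   0    0    0    2   -3    0
   P5   2    0    0    0    3    0
   P6  -3    0    0    0    0    1

Candidate y = [3, 3, 2, 1, 3, 3, 2]; check y·C column-wise:
  col t0: 3·0 + 3·0 + 2·0 + 1·0 + 3·0 + 3·2 + 2·-3 = 0
  col t1: 3·0 + 3·2 + 2·-3 + 1·0 + 3·0 + 3·0 + 2·0 = 0
  col t2: 3·-2 + 3·2 + 2·0 + 1·0 + 3·0 + 3·0 + 2·0 = 0
  col t3: 3·-1 + 3·0 + 2·0 + 1·-3 + 3·2 + 3·0 + 2·0 = 0
  col t4: 3·0 + 3·0 + 2·0 + 1·0 + 3·-3 + 3·3 + 2·0 = 0
  col t5: 3·0 + 3·-2 + 2·0 + 1·4 + 3·0 + 3·0 + 2·1 = 0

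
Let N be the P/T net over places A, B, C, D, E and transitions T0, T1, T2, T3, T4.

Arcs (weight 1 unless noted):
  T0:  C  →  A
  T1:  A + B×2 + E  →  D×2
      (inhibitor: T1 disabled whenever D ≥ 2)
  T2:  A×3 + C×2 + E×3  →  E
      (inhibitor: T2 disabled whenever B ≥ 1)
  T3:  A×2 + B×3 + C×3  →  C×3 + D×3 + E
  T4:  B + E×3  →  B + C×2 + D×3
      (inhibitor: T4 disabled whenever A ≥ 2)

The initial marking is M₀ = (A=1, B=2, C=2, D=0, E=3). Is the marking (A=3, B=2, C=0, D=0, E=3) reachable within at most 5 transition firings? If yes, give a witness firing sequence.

YES — reachable via ⟨T0, T0⟩ (2 firings)

step 1: fire T0:  (A=1, B=2, C=2, D=0, E=3) → (A=2, B=2, C=1, D=0, E=3)
step 2: fire T0:  (A=2, B=2, C=1, D=0, E=3) → (A=3, B=2, C=0, D=0, E=3)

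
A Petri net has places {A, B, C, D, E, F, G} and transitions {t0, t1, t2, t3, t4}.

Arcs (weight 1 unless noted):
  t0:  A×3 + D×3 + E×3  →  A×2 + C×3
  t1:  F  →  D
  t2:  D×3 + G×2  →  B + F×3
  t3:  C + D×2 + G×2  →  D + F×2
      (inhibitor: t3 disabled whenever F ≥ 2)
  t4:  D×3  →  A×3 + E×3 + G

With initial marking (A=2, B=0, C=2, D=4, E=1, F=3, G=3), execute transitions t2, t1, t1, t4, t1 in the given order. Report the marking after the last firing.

step 1: fire t2:  (A=2, B=0, C=2, D=4, E=1, F=3, G=3) → (A=2, B=1, C=2, D=1, E=1, F=6, G=1)
step 2: fire t1:  (A=2, B=1, C=2, D=1, E=1, F=6, G=1) → (A=2, B=1, C=2, D=2, E=1, F=5, G=1)
step 3: fire t1:  (A=2, B=1, C=2, D=2, E=1, F=5, G=1) → (A=2, B=1, C=2, D=3, E=1, F=4, G=1)
step 4: fire t4:  (A=2, B=1, C=2, D=3, E=1, F=4, G=1) → (A=5, B=1, C=2, D=0, E=4, F=4, G=2)
step 5: fire t1:  (A=5, B=1, C=2, D=0, E=4, F=4, G=2) → (A=5, B=1, C=2, D=1, E=4, F=3, G=2)

(A=5, B=1, C=2, D=1, E=4, F=3, G=2)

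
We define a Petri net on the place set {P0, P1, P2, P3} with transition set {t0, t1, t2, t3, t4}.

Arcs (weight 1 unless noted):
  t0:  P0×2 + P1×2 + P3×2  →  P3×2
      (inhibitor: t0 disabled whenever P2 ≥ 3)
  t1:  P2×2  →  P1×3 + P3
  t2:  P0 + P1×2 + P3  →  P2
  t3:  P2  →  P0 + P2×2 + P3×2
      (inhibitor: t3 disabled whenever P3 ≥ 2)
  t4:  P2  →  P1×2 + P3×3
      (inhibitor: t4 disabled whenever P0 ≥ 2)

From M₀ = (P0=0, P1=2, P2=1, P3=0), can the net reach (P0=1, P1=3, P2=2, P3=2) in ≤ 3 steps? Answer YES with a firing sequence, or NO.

NO — not reachable within 3 firings

depth 0: 1 marking
depth 1: 3 markings reached so far
depth 2: 6 markings reached so far
depth 3: 10 markings reached so far
target is not among the 10 markings reachable within 3 steps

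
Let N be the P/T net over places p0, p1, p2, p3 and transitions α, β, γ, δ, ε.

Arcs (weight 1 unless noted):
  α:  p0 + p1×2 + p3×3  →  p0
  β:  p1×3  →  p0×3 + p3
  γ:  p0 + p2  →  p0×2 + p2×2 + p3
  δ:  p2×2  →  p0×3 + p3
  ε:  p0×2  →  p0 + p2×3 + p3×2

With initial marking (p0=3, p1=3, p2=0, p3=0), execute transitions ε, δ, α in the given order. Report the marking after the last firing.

step 1: fire ε:  (p0=3, p1=3, p2=0, p3=0) → (p0=2, p1=3, p2=3, p3=2)
step 2: fire δ:  (p0=2, p1=3, p2=3, p3=2) → (p0=5, p1=3, p2=1, p3=3)
step 3: fire α:  (p0=5, p1=3, p2=1, p3=3) → (p0=5, p1=1, p2=1, p3=0)

(p0=5, p1=1, p2=1, p3=0)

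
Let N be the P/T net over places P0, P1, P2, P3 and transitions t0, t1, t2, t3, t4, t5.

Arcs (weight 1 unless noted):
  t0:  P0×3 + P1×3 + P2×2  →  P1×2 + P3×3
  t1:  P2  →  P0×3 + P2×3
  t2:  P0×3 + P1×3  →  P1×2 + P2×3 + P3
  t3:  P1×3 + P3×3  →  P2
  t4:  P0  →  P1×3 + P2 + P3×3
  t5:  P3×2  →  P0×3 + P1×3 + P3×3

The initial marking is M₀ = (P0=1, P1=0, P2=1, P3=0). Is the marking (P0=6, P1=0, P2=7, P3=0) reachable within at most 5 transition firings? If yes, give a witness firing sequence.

YES — reachable via ⟨t1, t1, t4, t3⟩ (4 firings)

step 1: fire t1:  (P0=1, P1=0, P2=1, P3=0) → (P0=4, P1=0, P2=3, P3=0)
step 2: fire t1:  (P0=4, P1=0, P2=3, P3=0) → (P0=7, P1=0, P2=5, P3=0)
step 3: fire t4:  (P0=7, P1=0, P2=5, P3=0) → (P0=6, P1=3, P2=6, P3=3)
step 4: fire t3:  (P0=6, P1=3, P2=6, P3=3) → (P0=6, P1=0, P2=7, P3=0)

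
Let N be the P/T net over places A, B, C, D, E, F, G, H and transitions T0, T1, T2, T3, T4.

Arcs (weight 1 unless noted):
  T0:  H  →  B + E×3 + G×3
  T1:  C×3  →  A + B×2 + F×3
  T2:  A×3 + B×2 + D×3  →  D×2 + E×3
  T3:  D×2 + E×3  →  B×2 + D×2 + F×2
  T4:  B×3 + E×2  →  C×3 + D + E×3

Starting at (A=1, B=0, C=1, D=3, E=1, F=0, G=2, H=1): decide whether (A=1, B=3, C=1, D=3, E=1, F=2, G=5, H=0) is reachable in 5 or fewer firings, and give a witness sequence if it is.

step 1: fire T0:  (A=1, B=0, C=1, D=3, E=1, F=0, G=2, H=1) → (A=1, B=1, C=1, D=3, E=4, F=0, G=5, H=0)
step 2: fire T3:  (A=1, B=1, C=1, D=3, E=4, F=0, G=5, H=0) → (A=1, B=3, C=1, D=3, E=1, F=2, G=5, H=0)

YES — reachable via ⟨T0, T3⟩ (2 firings)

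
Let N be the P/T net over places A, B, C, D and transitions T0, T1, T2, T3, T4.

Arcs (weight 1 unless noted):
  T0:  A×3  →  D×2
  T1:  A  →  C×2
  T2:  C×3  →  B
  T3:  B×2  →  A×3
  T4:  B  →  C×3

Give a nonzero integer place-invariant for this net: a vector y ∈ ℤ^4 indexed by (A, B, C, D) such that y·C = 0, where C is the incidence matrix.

y = (A:2, B:3, C:1, D:3)

Incidence matrix C (rows=places, cols=transitions):
       T0   T1   T2   T3   T4
    A  -3   -1    0    3    0
    B   0    0    1   -2   -1
    C   0    2   -3    0    3
    D   2    0    0    0    0

Candidate y = [2, 3, 1, 3]; check y·C column-wise:
  col T0: 2·-3 + 3·0 + 1·0 + 3·2 = 0
  col T1: 2·-1 + 3·0 + 1·2 + 3·0 = 0
  col T2: 2·0 + 3·1 + 1·-3 + 3·0 = 0
  col T3: 2·3 + 3·-2 + 1·0 + 3·0 = 0
  col T4: 2·0 + 3·-1 + 1·3 + 3·0 = 0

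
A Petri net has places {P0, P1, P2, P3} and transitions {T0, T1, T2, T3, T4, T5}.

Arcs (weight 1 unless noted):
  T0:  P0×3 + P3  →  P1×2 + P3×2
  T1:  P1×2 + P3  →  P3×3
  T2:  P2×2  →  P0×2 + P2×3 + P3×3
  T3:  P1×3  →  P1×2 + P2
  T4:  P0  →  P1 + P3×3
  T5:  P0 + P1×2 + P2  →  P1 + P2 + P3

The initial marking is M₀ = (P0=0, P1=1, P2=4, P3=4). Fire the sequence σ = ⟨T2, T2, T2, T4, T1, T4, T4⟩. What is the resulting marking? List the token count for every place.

(P0=3, P1=2, P2=7, P3=24)

step 1: fire T2:  (P0=0, P1=1, P2=4, P3=4) → (P0=2, P1=1, P2=5, P3=7)
step 2: fire T2:  (P0=2, P1=1, P2=5, P3=7) → (P0=4, P1=1, P2=6, P3=10)
step 3: fire T2:  (P0=4, P1=1, P2=6, P3=10) → (P0=6, P1=1, P2=7, P3=13)
step 4: fire T4:  (P0=6, P1=1, P2=7, P3=13) → (P0=5, P1=2, P2=7, P3=16)
step 5: fire T1:  (P0=5, P1=2, P2=7, P3=16) → (P0=5, P1=0, P2=7, P3=18)
step 6: fire T4:  (P0=5, P1=0, P2=7, P3=18) → (P0=4, P1=1, P2=7, P3=21)
step 7: fire T4:  (P0=4, P1=1, P2=7, P3=21) → (P0=3, P1=2, P2=7, P3=24)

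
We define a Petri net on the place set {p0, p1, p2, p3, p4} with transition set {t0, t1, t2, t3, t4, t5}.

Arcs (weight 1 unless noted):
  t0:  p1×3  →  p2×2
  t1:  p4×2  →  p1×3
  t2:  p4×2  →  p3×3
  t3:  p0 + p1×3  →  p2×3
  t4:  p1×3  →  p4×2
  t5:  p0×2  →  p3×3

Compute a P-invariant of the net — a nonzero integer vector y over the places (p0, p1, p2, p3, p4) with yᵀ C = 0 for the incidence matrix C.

y = (p0:3, p1:2, p2:3, p3:2, p4:3)

Incidence matrix C (rows=places, cols=transitions):
       t0   t1   t2   t3   t4   t5
   p0   0    0    0   -1    0   -2
   p1  -3    3    0   -3   -3    0
   p2   2    0    0    3    0    0
   p3   0    0    3    0    0    3
   p4   0   -2   -2    0    2    0

Candidate y = [3, 2, 3, 2, 3]; check y·C column-wise:
  col t0: 3·0 + 2·-3 + 3·2 + 2·0 + 3·0 = 0
  col t1: 3·0 + 2·3 + 3·0 + 2·0 + 3·-2 = 0
  col t2: 3·0 + 2·0 + 3·0 + 2·3 + 3·-2 = 0
  col t3: 3·-1 + 2·-3 + 3·3 + 2·0 + 3·0 = 0
  col t4: 3·0 + 2·-3 + 3·0 + 2·0 + 3·2 = 0
  col t5: 3·-2 + 2·0 + 3·0 + 2·3 + 3·0 = 0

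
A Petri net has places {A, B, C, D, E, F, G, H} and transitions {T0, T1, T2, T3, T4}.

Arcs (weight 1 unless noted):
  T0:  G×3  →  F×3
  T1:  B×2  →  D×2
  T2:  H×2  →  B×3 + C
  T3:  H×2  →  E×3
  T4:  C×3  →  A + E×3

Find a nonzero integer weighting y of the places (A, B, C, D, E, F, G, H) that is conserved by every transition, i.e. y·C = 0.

y = (A:9, B:-1, C:3, D:-1, E:0, F:0, G:0, H:0)

Incidence matrix C (rows=places, cols=transitions):
       T0   T1   T2   T3   T4
    A   0    0    0    0    1
    B   0   -2    3    0    0
    C   0    0    1    0   -3
    D   0    2    0    0    0
    E   0    0    0    3    3
    F   3    0    0    0    0
    G  -3    0    0    0    0
    H   0    0   -2   -2    0

Candidate y = [9, -1, 3, -1, 0, 0, 0, 0]; check y·C column-wise:
  col T0: 9·0 + -1·0 + 3·0 + -1·0 + 0·3 + 0·-3 = 0
  col T1: 9·0 + -1·-2 + 3·0 + -1·2 = 0
  col T2: 9·0 + -1·3 + 3·1 + -1·0 + 0·-2 = 0
  col T3: 9·0 + -1·0 + 3·0 + -1·0 + 0·3 + 0·-2 = 0
  col T4: 9·1 + -1·0 + 3·-3 + -1·0 + 0·3 = 0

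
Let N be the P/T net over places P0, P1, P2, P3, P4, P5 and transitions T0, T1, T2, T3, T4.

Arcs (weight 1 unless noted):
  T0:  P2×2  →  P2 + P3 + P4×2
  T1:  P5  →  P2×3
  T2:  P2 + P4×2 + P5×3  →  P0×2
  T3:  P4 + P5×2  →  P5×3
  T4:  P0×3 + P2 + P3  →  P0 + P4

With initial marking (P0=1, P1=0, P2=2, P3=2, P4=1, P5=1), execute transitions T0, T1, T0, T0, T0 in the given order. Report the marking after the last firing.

step 1: fire T0:  (P0=1, P1=0, P2=2, P3=2, P4=1, P5=1) → (P0=1, P1=0, P2=1, P3=3, P4=3, P5=1)
step 2: fire T1:  (P0=1, P1=0, P2=1, P3=3, P4=3, P5=1) → (P0=1, P1=0, P2=4, P3=3, P4=3, P5=0)
step 3: fire T0:  (P0=1, P1=0, P2=4, P3=3, P4=3, P5=0) → (P0=1, P1=0, P2=3, P3=4, P4=5, P5=0)
step 4: fire T0:  (P0=1, P1=0, P2=3, P3=4, P4=5, P5=0) → (P0=1, P1=0, P2=2, P3=5, P4=7, P5=0)
step 5: fire T0:  (P0=1, P1=0, P2=2, P3=5, P4=7, P5=0) → (P0=1, P1=0, P2=1, P3=6, P4=9, P5=0)

(P0=1, P1=0, P2=1, P3=6, P4=9, P5=0)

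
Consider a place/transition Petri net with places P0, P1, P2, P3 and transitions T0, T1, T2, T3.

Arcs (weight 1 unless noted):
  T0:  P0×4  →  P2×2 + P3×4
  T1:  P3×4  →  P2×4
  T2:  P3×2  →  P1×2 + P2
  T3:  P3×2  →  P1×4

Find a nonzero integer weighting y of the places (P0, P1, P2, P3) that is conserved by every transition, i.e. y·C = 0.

Incidence matrix C (rows=places, cols=transitions):
       T0   T1   T2   T3
   P0  -4    0    0    0
   P1   0    0    2    4
   P2   2    4    1    0
   P3   4   -4   -2   -2

Candidate y = [3, 1, 2, 2]; check y·C column-wise:
  col T0: 3·-4 + 1·0 + 2·2 + 2·4 = 0
  col T1: 3·0 + 1·0 + 2·4 + 2·-4 = 0
  col T2: 3·0 + 1·2 + 2·1 + 2·-2 = 0
  col T3: 3·0 + 1·4 + 2·0 + 2·-2 = 0

y = (P0:3, P1:1, P2:2, P3:2)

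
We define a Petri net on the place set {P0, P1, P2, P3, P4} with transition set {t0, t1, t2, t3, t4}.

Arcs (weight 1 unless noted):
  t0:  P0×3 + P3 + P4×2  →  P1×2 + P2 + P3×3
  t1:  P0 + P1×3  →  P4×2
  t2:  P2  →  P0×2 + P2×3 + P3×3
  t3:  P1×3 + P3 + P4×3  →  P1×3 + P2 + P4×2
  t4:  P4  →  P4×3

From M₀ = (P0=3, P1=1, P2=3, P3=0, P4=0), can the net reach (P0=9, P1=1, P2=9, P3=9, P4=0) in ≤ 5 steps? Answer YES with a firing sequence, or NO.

YES — reachable via ⟨t2, t2, t2⟩ (3 firings)

step 1: fire t2:  (P0=3, P1=1, P2=3, P3=0, P4=0) → (P0=5, P1=1, P2=5, P3=3, P4=0)
step 2: fire t2:  (P0=5, P1=1, P2=5, P3=3, P4=0) → (P0=7, P1=1, P2=7, P3=6, P4=0)
step 3: fire t2:  (P0=7, P1=1, P2=7, P3=6, P4=0) → (P0=9, P1=1, P2=9, P3=9, P4=0)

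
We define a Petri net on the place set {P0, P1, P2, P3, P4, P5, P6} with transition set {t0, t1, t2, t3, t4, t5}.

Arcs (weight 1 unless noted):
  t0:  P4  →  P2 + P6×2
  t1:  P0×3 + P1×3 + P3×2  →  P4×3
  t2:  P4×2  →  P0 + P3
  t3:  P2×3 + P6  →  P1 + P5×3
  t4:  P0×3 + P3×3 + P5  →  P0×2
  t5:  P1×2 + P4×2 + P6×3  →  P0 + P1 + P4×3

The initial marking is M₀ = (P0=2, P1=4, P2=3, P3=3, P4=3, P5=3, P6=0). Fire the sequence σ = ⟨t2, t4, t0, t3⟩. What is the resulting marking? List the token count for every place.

step 1: fire t2:  (P0=2, P1=4, P2=3, P3=3, P4=3, P5=3, P6=0) → (P0=3, P1=4, P2=3, P3=4, P4=1, P5=3, P6=0)
step 2: fire t4:  (P0=3, P1=4, P2=3, P3=4, P4=1, P5=3, P6=0) → (P0=2, P1=4, P2=3, P3=1, P4=1, P5=2, P6=0)
step 3: fire t0:  (P0=2, P1=4, P2=3, P3=1, P4=1, P5=2, P6=0) → (P0=2, P1=4, P2=4, P3=1, P4=0, P5=2, P6=2)
step 4: fire t3:  (P0=2, P1=4, P2=4, P3=1, P4=0, P5=2, P6=2) → (P0=2, P1=5, P2=1, P3=1, P4=0, P5=5, P6=1)

(P0=2, P1=5, P2=1, P3=1, P4=0, P5=5, P6=1)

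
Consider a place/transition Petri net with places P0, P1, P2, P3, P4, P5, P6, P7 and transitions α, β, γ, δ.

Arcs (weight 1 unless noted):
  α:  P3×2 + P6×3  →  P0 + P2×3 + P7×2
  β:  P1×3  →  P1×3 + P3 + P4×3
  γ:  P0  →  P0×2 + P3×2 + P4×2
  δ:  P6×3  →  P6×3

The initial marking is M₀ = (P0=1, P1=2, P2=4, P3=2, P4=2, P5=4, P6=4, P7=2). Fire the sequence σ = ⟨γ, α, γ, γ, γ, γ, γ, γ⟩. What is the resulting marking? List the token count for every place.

step 1: fire γ:  (P0=1, P1=2, P2=4, P3=2, P4=2, P5=4, P6=4, P7=2) → (P0=2, P1=2, P2=4, P3=4, P4=4, P5=4, P6=4, P7=2)
step 2: fire α:  (P0=2, P1=2, P2=4, P3=4, P4=4, P5=4, P6=4, P7=2) → (P0=3, P1=2, P2=7, P3=2, P4=4, P5=4, P6=1, P7=4)
step 3: fire γ:  (P0=3, P1=2, P2=7, P3=2, P4=4, P5=4, P6=1, P7=4) → (P0=4, P1=2, P2=7, P3=4, P4=6, P5=4, P6=1, P7=4)
step 4: fire γ:  (P0=4, P1=2, P2=7, P3=4, P4=6, P5=4, P6=1, P7=4) → (P0=5, P1=2, P2=7, P3=6, P4=8, P5=4, P6=1, P7=4)
step 5: fire γ:  (P0=5, P1=2, P2=7, P3=6, P4=8, P5=4, P6=1, P7=4) → (P0=6, P1=2, P2=7, P3=8, P4=10, P5=4, P6=1, P7=4)
step 6: fire γ:  (P0=6, P1=2, P2=7, P3=8, P4=10, P5=4, P6=1, P7=4) → (P0=7, P1=2, P2=7, P3=10, P4=12, P5=4, P6=1, P7=4)
step 7: fire γ:  (P0=7, P1=2, P2=7, P3=10, P4=12, P5=4, P6=1, P7=4) → (P0=8, P1=2, P2=7, P3=12, P4=14, P5=4, P6=1, P7=4)
step 8: fire γ:  (P0=8, P1=2, P2=7, P3=12, P4=14, P5=4, P6=1, P7=4) → (P0=9, P1=2, P2=7, P3=14, P4=16, P5=4, P6=1, P7=4)

(P0=9, P1=2, P2=7, P3=14, P4=16, P5=4, P6=1, P7=4)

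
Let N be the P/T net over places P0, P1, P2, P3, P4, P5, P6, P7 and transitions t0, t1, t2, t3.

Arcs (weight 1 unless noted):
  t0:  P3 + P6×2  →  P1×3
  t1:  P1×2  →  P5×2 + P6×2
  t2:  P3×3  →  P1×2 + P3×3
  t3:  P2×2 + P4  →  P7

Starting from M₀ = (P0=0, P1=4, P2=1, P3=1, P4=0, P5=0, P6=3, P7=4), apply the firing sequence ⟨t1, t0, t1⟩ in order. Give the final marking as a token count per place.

(P0=0, P1=3, P2=1, P3=0, P4=0, P5=4, P6=5, P7=4)

step 1: fire t1:  (P0=0, P1=4, P2=1, P3=1, P4=0, P5=0, P6=3, P7=4) → (P0=0, P1=2, P2=1, P3=1, P4=0, P5=2, P6=5, P7=4)
step 2: fire t0:  (P0=0, P1=2, P2=1, P3=1, P4=0, P5=2, P6=5, P7=4) → (P0=0, P1=5, P2=1, P3=0, P4=0, P5=2, P6=3, P7=4)
step 3: fire t1:  (P0=0, P1=5, P2=1, P3=0, P4=0, P5=2, P6=3, P7=4) → (P0=0, P1=3, P2=1, P3=0, P4=0, P5=4, P6=5, P7=4)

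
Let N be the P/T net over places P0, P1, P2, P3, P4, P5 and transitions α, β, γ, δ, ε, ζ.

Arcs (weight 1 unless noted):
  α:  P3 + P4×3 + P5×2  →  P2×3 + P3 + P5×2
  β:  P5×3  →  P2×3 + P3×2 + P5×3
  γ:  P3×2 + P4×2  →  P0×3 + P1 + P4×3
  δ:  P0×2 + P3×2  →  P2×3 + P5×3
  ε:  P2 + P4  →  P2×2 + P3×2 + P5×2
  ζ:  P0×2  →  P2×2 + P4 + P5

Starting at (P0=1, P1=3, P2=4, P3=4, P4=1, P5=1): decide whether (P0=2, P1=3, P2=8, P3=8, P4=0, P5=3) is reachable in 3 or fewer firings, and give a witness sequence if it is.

NO — not reachable within 3 firings

depth 0: 1 marking
depth 1: 2 markings reached so far
depth 2: 3 markings reached so far
depth 3: 4 markings reached so far
target is not among the 4 markings reachable within 3 steps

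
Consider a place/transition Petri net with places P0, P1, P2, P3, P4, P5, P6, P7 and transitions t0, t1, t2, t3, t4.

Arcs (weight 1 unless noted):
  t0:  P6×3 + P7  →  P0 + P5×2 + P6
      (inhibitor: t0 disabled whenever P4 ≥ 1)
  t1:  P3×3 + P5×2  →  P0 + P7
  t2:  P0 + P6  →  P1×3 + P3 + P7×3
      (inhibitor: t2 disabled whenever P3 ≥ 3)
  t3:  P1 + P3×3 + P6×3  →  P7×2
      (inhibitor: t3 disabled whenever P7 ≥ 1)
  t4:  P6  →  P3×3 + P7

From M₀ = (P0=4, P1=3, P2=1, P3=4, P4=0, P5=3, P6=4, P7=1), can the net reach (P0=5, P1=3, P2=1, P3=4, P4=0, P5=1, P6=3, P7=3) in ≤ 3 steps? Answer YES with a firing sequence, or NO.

YES — reachable via ⟨t1, t4⟩ (2 firings)

step 1: fire t1:  (P0=4, P1=3, P2=1, P3=4, P4=0, P5=3, P6=4, P7=1) → (P0=5, P1=3, P2=1, P3=1, P4=0, P5=1, P6=4, P7=2)
step 2: fire t4:  (P0=5, P1=3, P2=1, P3=1, P4=0, P5=1, P6=4, P7=2) → (P0=5, P1=3, P2=1, P3=4, P4=0, P5=1, P6=3, P7=3)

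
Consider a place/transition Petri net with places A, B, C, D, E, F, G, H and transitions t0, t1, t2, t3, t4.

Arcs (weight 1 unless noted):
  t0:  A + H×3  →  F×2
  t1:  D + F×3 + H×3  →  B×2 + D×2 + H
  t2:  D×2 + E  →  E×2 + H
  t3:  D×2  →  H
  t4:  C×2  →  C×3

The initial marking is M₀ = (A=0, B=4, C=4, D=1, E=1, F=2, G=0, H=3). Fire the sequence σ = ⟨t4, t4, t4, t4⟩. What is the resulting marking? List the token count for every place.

(A=0, B=4, C=8, D=1, E=1, F=2, G=0, H=3)

step 1: fire t4:  (A=0, B=4, C=4, D=1, E=1, F=2, G=0, H=3) → (A=0, B=4, C=5, D=1, E=1, F=2, G=0, H=3)
step 2: fire t4:  (A=0, B=4, C=5, D=1, E=1, F=2, G=0, H=3) → (A=0, B=4, C=6, D=1, E=1, F=2, G=0, H=3)
step 3: fire t4:  (A=0, B=4, C=6, D=1, E=1, F=2, G=0, H=3) → (A=0, B=4, C=7, D=1, E=1, F=2, G=0, H=3)
step 4: fire t4:  (A=0, B=4, C=7, D=1, E=1, F=2, G=0, H=3) → (A=0, B=4, C=8, D=1, E=1, F=2, G=0, H=3)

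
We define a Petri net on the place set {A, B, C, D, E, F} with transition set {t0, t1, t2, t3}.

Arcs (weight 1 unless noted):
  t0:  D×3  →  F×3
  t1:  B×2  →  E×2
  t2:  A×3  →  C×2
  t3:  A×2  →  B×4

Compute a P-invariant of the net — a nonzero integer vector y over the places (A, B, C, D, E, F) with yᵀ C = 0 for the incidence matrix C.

Incidence matrix C (rows=places, cols=transitions):
       t0   t1   t2   t3
    A   0    0   -3   -2
    B   0   -2    0    4
    C   0    0    2    0
    D  -3    0    0    0
    E   0    2    0    0
    F   3    0    0    0

Candidate y = [2, 1, 3, 0, 1, 0]; check y·C column-wise:
  col t0: 2·0 + 1·0 + 3·0 + 0·-3 + 1·0 + 0·3 = 0
  col t1: 2·0 + 1·-2 + 3·0 + 1·2 = 0
  col t2: 2·-3 + 1·0 + 3·2 + 1·0 = 0
  col t3: 2·-2 + 1·4 + 3·0 + 1·0 = 0

y = (A:2, B:1, C:3, D:0, E:1, F:0)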